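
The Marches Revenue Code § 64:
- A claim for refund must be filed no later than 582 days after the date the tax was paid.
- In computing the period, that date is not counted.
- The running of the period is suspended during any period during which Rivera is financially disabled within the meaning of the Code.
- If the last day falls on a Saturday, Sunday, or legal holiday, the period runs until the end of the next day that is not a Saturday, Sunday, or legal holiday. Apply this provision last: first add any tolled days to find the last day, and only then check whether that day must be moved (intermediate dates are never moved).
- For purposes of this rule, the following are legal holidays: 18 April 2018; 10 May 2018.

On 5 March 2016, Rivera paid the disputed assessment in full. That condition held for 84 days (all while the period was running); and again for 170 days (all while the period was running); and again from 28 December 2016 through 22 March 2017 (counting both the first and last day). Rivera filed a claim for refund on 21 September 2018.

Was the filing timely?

582 days after 5 March 2016 is October 8, 2017.
Tolling adds 84 days: October 8, 2017 + 84 days = December 31, 2017.
Tolling adds 170 days: December 31, 2017 + 170 days = June 19, 2018.
From December 28, 2016 through March 22, 2017 inclusive is 85 days; tolling adds 85 days: June 19, 2018 + 85 days = September 12, 2018.
September 12, 2018 is a Wednesday and not a legal holiday, so no extension applies.
The deadline is September 12, 2018; the filing on September 21, 2018 is after that date.

No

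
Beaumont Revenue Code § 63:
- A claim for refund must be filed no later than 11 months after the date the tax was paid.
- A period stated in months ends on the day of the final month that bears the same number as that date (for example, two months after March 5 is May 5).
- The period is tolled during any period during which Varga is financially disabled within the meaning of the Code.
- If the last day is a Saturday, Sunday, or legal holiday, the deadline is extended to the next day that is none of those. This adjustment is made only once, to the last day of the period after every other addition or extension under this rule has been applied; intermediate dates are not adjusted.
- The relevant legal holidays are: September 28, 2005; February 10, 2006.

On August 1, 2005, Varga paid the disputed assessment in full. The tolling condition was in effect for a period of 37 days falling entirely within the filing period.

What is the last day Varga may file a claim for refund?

August 7, 2006

11 months after August 1, 2005 is July 1, 2006.
Tolling adds 37 days: July 1, 2006 + 37 days = August 7, 2006.
August 7, 2006 is a Monday and not a legal holiday, so no extension applies.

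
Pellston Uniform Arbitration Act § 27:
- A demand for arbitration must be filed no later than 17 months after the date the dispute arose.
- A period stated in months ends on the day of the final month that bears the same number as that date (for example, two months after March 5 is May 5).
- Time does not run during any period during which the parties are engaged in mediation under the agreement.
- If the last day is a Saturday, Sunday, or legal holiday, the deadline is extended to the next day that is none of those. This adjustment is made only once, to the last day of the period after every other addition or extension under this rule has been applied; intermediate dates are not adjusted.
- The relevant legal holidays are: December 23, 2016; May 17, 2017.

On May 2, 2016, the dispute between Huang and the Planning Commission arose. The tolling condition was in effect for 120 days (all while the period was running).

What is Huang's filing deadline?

January 30, 2018

17 months after May 2, 2016 is October 2, 2017.
Tolling adds 120 days: October 2, 2017 + 120 days = January 30, 2018.
January 30, 2018 is a Tuesday and not a legal holiday, so no extension applies.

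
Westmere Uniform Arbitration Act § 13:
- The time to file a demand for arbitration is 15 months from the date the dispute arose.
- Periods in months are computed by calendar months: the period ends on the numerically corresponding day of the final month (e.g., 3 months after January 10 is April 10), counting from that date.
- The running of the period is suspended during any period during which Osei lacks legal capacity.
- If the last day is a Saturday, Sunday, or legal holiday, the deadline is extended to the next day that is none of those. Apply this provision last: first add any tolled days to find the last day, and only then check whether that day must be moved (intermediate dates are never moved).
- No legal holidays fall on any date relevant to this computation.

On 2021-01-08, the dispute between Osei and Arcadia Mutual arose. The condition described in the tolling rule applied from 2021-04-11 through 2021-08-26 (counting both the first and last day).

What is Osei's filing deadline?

August 24, 2022

15 months after 2021-01-08 is April 8, 2022.
From April 11, 2021 through August 26, 2021 inclusive is 138 days; tolling adds 138 days: April 8, 2022 + 138 days = August 24, 2022.
August 24, 2022 is a Wednesday and not a legal holiday, so no extension applies.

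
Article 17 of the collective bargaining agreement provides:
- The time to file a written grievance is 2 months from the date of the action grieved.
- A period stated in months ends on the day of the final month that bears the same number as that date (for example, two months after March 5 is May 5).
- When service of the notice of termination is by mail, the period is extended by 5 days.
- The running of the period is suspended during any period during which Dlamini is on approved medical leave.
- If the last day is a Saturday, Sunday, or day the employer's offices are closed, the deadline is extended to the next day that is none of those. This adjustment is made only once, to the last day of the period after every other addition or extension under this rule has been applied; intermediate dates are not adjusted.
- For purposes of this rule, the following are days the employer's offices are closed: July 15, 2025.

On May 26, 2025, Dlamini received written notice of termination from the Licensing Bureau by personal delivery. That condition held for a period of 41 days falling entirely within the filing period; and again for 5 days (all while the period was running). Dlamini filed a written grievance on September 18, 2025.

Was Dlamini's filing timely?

No

2 months after May 26, 2025 is July 26, 2025.
Service was not by mail, so no mail extension applies.
Tolling adds 41 days: July 26, 2025 + 41 days = September 5, 2025.
Tolling adds 5 days: September 5, 2025 + 5 days = September 10, 2025.
September 10, 2025 is a Wednesday and not a day the employer's offices are closed, so no extension applies.
The deadline is September 10, 2025; the filing on September 18, 2025 is after that date.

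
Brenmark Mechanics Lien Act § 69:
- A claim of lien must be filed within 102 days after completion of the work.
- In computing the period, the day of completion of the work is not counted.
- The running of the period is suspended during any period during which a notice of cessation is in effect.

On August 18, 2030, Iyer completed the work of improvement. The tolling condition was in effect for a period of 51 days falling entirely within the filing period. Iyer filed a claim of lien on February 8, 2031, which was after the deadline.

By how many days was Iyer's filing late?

102 days after August 18, 2030 is November 28, 2030.
Tolling adds 51 days: November 28, 2030 + 51 days = January 18, 2031.
The deadline is January 18, 2031; from January 18, 2031 to February 8, 2031 is 21 days.

21 days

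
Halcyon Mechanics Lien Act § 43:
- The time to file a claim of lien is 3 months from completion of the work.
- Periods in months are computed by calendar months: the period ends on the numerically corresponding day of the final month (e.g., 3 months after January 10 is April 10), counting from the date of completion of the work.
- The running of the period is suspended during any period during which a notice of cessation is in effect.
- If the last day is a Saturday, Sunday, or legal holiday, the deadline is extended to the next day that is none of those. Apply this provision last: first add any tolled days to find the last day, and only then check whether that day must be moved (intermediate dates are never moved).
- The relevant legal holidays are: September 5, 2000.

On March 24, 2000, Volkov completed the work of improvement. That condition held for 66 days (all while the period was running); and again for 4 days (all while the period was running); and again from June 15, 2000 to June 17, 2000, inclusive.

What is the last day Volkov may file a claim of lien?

3 months after March 24, 2000 is June 24, 2000.
Tolling adds 66 days: June 24, 2000 + 66 days = August 29, 2000.
Tolling adds 4 days: August 29, 2000 + 4 days = September 2, 2000.
From June 15, 2000 through June 17, 2000 inclusive is 3 days; tolling adds 3 days: September 2, 2000 + 3 days = September 5, 2000.
September 5, 2000 is a listed holiday. The next qualifying day is September 6, 2000.

September 6, 2000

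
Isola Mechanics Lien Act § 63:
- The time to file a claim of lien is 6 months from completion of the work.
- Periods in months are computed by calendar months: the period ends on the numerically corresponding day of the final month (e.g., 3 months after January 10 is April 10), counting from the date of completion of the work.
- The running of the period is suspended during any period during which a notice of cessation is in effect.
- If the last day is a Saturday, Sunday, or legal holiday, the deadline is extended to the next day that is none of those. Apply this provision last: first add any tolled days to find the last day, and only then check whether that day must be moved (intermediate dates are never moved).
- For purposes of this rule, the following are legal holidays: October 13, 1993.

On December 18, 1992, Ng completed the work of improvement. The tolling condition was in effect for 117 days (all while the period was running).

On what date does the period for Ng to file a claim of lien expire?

6 months after December 18, 1992 is June 18, 1993.
Tolling adds 117 days: June 18, 1993 + 117 days = October 13, 1993.
October 13, 1993 is a listed holiday. The next qualifying day is October 14, 1993.

October 14, 1993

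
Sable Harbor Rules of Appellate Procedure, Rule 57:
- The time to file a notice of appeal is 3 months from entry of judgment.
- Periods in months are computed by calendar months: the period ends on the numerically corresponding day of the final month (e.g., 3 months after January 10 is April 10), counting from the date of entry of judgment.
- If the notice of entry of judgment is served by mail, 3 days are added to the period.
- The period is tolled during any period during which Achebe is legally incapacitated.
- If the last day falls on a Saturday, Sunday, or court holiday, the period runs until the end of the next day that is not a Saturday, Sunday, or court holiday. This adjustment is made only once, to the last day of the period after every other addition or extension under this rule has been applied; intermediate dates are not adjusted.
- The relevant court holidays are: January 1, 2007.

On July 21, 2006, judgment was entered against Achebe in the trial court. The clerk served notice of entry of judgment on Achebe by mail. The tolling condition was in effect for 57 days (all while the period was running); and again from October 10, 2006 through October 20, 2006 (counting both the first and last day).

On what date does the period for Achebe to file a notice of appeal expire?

3 months after July 21, 2006 is October 21, 2006.
Service was by mail, adding 3 days: October 21, 2006 + 3 days = October 24, 2006.
Tolling adds 57 days: October 24, 2006 + 57 days = December 20, 2006.
From October 10, 2006 through October 20, 2006 inclusive is 11 days; tolling adds 11 days: December 20, 2006 + 11 days = December 31, 2006.
December 31, 2006 is Sunday; January 1, 2007 is a listed holiday. The next qualifying day is January 2, 2007.

January 2, 2007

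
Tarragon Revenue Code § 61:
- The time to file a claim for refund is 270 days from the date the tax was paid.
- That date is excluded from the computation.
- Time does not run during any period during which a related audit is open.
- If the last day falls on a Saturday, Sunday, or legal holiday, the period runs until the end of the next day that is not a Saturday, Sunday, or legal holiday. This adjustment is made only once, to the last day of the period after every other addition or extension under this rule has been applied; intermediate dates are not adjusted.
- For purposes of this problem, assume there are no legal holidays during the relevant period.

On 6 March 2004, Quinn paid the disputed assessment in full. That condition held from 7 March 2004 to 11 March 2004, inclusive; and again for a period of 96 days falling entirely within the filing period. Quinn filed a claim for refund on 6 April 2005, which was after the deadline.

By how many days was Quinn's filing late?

270 days after 6 March 2004 is December 1, 2004.
From March 7, 2004 through March 11, 2004 inclusive is 5 days; tolling adds 5 days: December 1, 2004 + 5 days = December 6, 2004.
Tolling adds 96 days: December 6, 2004 + 96 days = March 12, 2005.
March 12, 2005 is Saturday; March 13, 2005 is Sunday. The next qualifying day is March 14, 2005.
The deadline is March 14, 2005; from March 14, 2005 to April 6, 2005 is 23 days.

23 days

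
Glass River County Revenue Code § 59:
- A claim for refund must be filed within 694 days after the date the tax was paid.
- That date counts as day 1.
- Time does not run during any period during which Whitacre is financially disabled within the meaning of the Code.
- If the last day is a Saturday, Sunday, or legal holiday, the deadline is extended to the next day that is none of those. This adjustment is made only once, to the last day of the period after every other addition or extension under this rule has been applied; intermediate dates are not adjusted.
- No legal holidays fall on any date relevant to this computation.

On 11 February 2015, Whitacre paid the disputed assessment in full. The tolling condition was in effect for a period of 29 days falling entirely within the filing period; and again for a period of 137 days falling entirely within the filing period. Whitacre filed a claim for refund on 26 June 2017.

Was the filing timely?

Counting 11 February 2015 as day 1, day 694 is January 4, 2017.
Tolling adds 29 days: January 4, 2017 + 29 days = February 2, 2017.
Tolling adds 137 days: February 2, 2017 + 137 days = June 19, 2017.
June 19, 2017 is a Monday and not a legal holiday, so no extension applies.
The deadline is June 19, 2017; the filing on June 26, 2017 is after that date.

No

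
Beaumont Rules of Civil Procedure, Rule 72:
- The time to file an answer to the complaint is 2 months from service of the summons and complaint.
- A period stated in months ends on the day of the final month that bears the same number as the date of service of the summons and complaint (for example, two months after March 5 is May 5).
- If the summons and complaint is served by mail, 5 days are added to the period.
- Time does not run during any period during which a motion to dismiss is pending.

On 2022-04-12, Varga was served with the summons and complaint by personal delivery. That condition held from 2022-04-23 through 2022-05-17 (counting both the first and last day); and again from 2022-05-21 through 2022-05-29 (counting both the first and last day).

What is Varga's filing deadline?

2 months after 2022-04-12 is June 12, 2022.
Service was not by mail, so no mail extension applies.
From April 23, 2022 through May 17, 2022 inclusive is 25 days; tolling adds 25 days: June 12, 2022 + 25 days = July 7, 2022.
From May 21, 2022 through May 29, 2022 inclusive is 9 days; tolling adds 9 days: July 7, 2022 + 9 days = July 16, 2022.

July 16, 2022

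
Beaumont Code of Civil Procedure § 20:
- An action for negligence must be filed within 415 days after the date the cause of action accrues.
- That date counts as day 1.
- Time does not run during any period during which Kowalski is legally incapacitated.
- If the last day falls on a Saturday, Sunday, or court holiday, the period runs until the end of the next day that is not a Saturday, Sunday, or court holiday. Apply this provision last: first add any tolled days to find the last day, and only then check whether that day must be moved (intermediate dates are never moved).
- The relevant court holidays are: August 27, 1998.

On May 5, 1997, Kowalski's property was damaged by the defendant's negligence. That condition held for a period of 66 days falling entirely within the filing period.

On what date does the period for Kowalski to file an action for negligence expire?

Counting May 5, 1997 as day 1, day 415 is June 23, 1998.
Tolling adds 66 days: June 23, 1998 + 66 days = August 28, 1998.
August 28, 1998 is a Friday and not a court holiday, so no extension applies.

August 28, 1998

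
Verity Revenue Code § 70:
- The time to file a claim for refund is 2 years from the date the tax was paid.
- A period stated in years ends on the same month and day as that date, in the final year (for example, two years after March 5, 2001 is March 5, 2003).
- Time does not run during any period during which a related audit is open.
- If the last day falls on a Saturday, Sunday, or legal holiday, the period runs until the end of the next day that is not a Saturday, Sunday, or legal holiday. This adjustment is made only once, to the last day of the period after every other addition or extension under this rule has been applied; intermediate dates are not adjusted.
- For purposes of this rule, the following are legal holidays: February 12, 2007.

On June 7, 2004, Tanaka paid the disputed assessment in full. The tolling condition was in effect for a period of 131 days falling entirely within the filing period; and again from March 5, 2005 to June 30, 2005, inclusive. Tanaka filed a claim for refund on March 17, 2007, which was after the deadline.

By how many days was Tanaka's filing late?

2 years after June 7, 2004 is June 7, 2006.
Tolling adds 131 days: June 7, 2006 + 131 days = October 16, 2006.
From March 5, 2005 through June 30, 2005 inclusive is 118 days; tolling adds 118 days: October 16, 2006 + 118 days = February 11, 2007.
February 11, 2007 is Sunday; February 12, 2007 is a listed holiday. The next qualifying day is February 13, 2007.
The deadline is February 13, 2007; from February 13, 2007 to March 17, 2007 is 32 days.

32 days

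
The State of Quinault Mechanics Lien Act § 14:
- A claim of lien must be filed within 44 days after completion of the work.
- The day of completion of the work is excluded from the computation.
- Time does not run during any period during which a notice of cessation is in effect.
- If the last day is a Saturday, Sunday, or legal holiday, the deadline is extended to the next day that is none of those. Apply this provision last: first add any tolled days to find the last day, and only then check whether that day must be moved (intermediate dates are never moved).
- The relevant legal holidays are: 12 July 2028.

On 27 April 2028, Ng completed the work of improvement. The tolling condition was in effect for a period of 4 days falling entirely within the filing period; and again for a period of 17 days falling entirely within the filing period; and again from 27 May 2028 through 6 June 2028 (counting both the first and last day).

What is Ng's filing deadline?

44 days after 27 April 2028 is June 10, 2028.
Tolling adds 4 days: June 10, 2028 + 4 days = June 14, 2028.
Tolling adds 17 days: June 14, 2028 + 17 days = July 1, 2028.
From May 27, 2028 through June 6, 2028 inclusive is 11 days; tolling adds 11 days: July 1, 2028 + 11 days = July 12, 2028.
July 12, 2028 is a listed holiday. The next qualifying day is July 13, 2028.

July 13, 2028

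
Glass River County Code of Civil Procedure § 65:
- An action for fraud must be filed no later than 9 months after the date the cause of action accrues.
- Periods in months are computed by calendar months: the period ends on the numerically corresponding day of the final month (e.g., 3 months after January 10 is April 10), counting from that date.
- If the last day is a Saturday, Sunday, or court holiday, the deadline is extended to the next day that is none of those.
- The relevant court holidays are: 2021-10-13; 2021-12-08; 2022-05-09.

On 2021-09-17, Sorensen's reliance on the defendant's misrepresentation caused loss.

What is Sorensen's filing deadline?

9 months after 2021-09-17 is June 17, 2022.
June 17, 2022 is a Friday and not a court holiday, so no extension applies.

June 17, 2022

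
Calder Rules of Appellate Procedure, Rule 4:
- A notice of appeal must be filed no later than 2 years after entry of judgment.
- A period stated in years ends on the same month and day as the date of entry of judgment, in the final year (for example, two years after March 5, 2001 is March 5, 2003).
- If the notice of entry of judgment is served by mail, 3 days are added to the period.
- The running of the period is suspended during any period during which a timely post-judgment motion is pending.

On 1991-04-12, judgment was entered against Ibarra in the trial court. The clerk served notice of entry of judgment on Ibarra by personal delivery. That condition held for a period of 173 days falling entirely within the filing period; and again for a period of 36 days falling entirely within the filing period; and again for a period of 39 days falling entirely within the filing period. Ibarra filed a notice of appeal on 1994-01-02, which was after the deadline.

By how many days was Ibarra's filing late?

17 days

2 years after 1991-04-12 is April 12, 1993.
Service was not by mail, so no mail extension applies.
Tolling adds 173 days: April 12, 1993 + 173 days = October 2, 1993.
Tolling adds 36 days: October 2, 1993 + 36 days = November 7, 1993.
Tolling adds 39 days: November 7, 1993 + 39 days = December 16, 1993.
The deadline is December 16, 1993; from December 16, 1993 to January 2, 1994 is 17 days.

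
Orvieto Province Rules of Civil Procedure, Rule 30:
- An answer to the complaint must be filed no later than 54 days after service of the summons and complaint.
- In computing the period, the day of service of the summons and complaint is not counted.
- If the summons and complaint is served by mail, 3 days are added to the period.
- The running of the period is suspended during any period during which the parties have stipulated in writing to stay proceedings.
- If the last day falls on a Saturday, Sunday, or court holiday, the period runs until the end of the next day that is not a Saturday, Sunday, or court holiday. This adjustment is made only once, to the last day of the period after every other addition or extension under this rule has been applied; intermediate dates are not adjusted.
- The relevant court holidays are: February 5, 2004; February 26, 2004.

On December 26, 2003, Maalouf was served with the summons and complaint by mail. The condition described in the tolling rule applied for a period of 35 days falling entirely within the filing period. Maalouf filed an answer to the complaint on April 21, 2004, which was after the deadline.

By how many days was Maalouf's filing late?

54 days after December 26, 2003 is February 18, 2004.
Service was by mail, adding 3 days: February 18, 2004 + 3 days = February 21, 2004.
Tolling adds 35 days: February 21, 2004 + 35 days = March 27, 2004.
March 27, 2004 is Saturday; March 28, 2004 is Sunday. The next qualifying day is March 29, 2004.
The deadline is March 29, 2004; from March 29, 2004 to April 21, 2004 is 23 days.

23 days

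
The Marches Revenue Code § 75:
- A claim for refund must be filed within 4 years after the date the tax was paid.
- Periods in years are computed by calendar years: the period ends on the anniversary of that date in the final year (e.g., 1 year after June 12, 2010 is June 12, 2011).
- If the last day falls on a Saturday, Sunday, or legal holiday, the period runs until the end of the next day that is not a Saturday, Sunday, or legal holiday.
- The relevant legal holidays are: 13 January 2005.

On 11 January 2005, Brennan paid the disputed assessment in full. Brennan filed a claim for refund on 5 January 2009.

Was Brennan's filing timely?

4 years after 11 January 2005 is January 11, 2009.
January 11, 2009 is Sunday. The next qualifying day is January 12, 2009.
The deadline is January 12, 2009; the filing on January 5, 2009 is on or before that date.

Yes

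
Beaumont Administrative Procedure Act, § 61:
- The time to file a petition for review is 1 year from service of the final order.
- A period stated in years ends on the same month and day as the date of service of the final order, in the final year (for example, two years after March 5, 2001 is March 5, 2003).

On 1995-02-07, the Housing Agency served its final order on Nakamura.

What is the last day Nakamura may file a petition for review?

1 year after 1995-02-07 is February 7, 1996.

February 7, 1996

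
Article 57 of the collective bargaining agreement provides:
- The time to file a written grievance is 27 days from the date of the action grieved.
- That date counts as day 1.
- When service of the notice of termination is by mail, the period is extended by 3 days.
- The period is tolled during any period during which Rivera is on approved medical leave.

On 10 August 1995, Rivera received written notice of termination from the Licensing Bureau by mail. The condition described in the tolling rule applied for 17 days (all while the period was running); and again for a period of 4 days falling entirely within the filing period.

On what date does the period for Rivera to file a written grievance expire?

September 29, 1995

Counting 10 August 1995 as day 1, day 27 is September 5, 1995.
Service was by mail, adding 3 days: September 5, 1995 + 3 days = September 8, 1995.
Tolling adds 17 days: September 8, 1995 + 17 days = September 25, 1995.
Tolling adds 4 days: September 25, 1995 + 4 days = September 29, 1995.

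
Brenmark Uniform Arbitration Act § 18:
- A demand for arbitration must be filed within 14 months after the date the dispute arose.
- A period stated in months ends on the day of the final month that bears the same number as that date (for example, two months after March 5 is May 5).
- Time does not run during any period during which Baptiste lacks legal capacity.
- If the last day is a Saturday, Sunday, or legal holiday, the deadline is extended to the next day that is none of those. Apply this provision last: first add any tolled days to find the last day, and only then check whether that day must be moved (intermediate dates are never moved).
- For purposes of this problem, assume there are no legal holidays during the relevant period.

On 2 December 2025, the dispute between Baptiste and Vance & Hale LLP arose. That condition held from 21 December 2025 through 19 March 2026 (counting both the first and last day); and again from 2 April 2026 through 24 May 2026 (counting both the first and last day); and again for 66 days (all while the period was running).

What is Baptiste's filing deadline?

14 months after 2 December 2025 is February 2, 2027.
From December 21, 2025 through March 19, 2026 inclusive is 89 days; tolling adds 89 days: February 2, 2027 + 89 days = May 2, 2027.
From April 2, 2026 through May 24, 2026 inclusive is 53 days; tolling adds 53 days: May 2, 2027 + 53 days = June 24, 2027.
Tolling adds 66 days: June 24, 2027 + 66 days = August 29, 2027.
August 29, 2027 is Sunday. The next qualifying day is August 30, 2027.

August 30, 2027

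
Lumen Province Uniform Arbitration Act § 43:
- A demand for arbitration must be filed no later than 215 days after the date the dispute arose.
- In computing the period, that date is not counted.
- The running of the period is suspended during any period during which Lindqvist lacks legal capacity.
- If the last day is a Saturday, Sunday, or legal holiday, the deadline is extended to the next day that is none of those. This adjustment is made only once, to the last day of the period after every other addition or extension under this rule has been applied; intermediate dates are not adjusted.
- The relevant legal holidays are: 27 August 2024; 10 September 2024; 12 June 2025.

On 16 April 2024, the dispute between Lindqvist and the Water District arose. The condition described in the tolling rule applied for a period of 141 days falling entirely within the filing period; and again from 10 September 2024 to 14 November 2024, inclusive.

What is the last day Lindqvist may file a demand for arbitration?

215 days after 16 April 2024 is November 17, 2024.
Tolling adds 141 days: November 17, 2024 + 141 days = April 7, 2025.
From September 10, 2024 through November 14, 2024 inclusive is 66 days; tolling adds 66 days: April 7, 2025 + 66 days = June 12, 2025.
June 12, 2025 is a listed holiday. The next qualifying day is June 13, 2025.

June 13, 2025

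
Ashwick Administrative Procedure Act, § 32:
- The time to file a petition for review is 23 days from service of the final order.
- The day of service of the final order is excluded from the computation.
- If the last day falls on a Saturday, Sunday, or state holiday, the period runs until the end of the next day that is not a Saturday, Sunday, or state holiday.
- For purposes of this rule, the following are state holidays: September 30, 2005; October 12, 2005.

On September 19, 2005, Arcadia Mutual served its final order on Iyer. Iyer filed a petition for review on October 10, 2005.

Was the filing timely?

Yes

23 days after September 19, 2005 is October 12, 2005.
October 12, 2005 is a listed holiday. The next qualifying day is October 13, 2005.
The deadline is October 13, 2005; the filing on October 10, 2005 is on or before that date.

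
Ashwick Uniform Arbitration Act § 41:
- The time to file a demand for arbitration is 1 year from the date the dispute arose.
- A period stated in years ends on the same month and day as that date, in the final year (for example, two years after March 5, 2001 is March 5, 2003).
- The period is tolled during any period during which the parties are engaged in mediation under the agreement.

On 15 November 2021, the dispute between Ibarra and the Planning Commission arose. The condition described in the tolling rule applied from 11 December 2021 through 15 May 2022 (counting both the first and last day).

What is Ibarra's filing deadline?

1 year after 15 November 2021 is November 15, 2022.
From December 11, 2021 through May 15, 2022 inclusive is 156 days; tolling adds 156 days: November 15, 2022 + 156 days = April 20, 2023.

April 20, 2023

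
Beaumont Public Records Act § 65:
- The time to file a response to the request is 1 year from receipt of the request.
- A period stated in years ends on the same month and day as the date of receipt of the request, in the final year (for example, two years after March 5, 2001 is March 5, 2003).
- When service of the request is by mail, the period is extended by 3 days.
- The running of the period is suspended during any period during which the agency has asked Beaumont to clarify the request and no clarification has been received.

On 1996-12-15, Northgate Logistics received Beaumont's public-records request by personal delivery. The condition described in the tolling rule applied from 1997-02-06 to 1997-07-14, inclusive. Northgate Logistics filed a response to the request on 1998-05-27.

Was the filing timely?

No

1 year after 1996-12-15 is December 15, 1997.
Service was not by mail, so no mail extension applies.
From February 6, 1997 through July 14, 1997 inclusive is 159 days; tolling adds 159 days: December 15, 1997 + 159 days = May 23, 1998.
The deadline is May 23, 1998; the filing on May 27, 1998 is after that date.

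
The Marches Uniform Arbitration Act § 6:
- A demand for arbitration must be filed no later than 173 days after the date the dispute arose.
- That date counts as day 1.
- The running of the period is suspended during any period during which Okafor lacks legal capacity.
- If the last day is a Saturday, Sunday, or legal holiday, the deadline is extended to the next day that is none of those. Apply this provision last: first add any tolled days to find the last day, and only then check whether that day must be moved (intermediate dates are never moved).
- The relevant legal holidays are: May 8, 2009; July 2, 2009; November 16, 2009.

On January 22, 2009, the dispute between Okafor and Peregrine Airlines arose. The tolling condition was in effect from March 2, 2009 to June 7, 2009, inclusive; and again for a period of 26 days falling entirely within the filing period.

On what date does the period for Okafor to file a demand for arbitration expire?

November 17, 2009

Counting January 22, 2009 as day 1, day 173 is July 13, 2009.
From March 2, 2009 through June 7, 2009 inclusive is 98 days; tolling adds 98 days: July 13, 2009 + 98 days = October 19, 2009.
Tolling adds 26 days: October 19, 2009 + 26 days = November 14, 2009.
November 14, 2009 is Saturday; November 15, 2009 is Sunday; November 16, 2009 is a listed holiday. The next qualifying day is November 17, 2009.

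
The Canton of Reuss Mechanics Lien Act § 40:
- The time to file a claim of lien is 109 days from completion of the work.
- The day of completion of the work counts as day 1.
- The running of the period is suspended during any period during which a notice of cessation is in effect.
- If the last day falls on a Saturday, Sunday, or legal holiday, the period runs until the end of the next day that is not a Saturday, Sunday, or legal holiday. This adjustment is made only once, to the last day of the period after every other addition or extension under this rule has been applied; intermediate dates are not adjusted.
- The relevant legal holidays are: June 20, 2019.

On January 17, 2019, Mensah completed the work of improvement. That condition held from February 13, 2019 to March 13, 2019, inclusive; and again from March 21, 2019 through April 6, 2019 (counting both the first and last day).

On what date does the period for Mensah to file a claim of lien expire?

Counting January 17, 2019 as day 1, day 109 is May 5, 2019.
From February 13, 2019 through March 13, 2019 inclusive is 29 days; tolling adds 29 days: May 5, 2019 + 29 days = June 3, 2019.
From March 21, 2019 through April 6, 2019 inclusive is 17 days; tolling adds 17 days: June 3, 2019 + 17 days = June 20, 2019.
June 20, 2019 is a listed holiday. The next qualifying day is June 21, 2019.

June 21, 2019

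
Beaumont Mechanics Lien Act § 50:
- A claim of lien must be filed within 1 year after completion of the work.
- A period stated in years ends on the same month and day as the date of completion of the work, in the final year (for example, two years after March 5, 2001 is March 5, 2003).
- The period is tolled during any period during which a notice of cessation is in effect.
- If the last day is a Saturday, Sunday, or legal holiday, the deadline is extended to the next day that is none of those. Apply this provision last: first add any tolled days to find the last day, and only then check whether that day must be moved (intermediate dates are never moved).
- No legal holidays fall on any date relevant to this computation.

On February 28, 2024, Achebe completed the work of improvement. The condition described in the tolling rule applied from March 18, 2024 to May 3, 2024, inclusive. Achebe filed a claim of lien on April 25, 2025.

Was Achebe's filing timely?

1 year after February 28, 2024 is February 28, 2025.
From March 18, 2024 through May 3, 2024 inclusive is 47 days; tolling adds 47 days: February 28, 2025 + 47 days = April 16, 2025.
April 16, 2025 is a Wednesday and not a legal holiday, so no extension applies.
The deadline is April 16, 2025; the filing on April 25, 2025 is after that date.

No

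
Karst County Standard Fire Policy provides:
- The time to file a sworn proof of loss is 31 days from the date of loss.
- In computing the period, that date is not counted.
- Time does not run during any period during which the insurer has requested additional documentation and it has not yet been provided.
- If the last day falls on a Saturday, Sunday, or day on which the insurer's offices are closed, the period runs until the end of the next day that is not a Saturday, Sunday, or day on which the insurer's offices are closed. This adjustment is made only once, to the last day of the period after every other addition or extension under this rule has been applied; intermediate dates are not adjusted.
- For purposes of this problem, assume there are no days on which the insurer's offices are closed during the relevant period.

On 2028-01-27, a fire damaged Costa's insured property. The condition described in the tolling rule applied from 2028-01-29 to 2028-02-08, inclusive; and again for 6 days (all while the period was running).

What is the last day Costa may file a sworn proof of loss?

31 days after 2028-01-27 is February 27, 2028.
From January 29, 2028 through February 8, 2028 inclusive is 11 days; tolling adds 11 days: February 27, 2028 + 11 days = March 9, 2028.
Tolling adds 6 days: March 9, 2028 + 6 days = March 15, 2028.
March 15, 2028 is a Wednesday and not a day on which the insurer's offices are closed, so no extension applies.

March 15, 2028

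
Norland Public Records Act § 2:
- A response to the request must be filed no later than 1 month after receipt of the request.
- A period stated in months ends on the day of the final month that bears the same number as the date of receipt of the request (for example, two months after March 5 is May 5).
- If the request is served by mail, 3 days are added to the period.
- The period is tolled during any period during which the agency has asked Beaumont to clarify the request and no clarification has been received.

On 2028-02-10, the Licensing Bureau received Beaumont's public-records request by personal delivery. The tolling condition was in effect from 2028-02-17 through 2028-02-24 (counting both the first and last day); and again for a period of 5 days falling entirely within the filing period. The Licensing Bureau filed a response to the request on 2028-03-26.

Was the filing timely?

1 month after 2028-02-10 is March 10, 2028.
Service was not by mail, so no mail extension applies.
From February 17, 2028 through February 24, 2028 inclusive is 8 days; tolling adds 8 days: March 10, 2028 + 8 days = March 18, 2028.
Tolling adds 5 days: March 18, 2028 + 5 days = March 23, 2028.
The deadline is March 23, 2028; the filing on March 26, 2028 is after that date.

No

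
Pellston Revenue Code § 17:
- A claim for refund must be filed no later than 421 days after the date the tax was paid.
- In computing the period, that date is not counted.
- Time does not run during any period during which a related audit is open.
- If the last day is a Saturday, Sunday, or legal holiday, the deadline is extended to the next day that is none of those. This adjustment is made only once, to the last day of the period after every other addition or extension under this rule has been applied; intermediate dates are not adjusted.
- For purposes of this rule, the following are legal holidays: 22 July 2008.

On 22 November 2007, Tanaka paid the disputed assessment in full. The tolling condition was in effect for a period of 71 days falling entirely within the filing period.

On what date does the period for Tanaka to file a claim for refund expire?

421 days after 22 November 2007 is January 16, 2009.
Tolling adds 71 days: January 16, 2009 + 71 days = March 28, 2009.
March 28, 2009 is Saturday; March 29, 2009 is Sunday. The next qualifying day is March 30, 2009.

March 30, 2009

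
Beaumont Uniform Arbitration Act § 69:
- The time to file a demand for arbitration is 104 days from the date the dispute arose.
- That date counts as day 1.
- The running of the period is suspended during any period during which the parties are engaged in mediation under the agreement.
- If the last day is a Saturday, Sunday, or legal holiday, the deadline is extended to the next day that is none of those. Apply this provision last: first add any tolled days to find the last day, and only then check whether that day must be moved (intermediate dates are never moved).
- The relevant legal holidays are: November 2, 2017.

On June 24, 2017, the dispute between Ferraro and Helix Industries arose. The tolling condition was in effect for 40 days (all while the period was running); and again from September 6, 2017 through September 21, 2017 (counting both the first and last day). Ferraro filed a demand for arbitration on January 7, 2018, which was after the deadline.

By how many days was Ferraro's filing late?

Counting June 24, 2017 as day 1, day 104 is October 5, 2017.
Tolling adds 40 days: October 5, 2017 + 40 days = November 14, 2017.
From September 6, 2017 through September 21, 2017 inclusive is 16 days; tolling adds 16 days: November 14, 2017 + 16 days = November 30, 2017.
November 30, 2017 is a Thursday and not a legal holiday, so no extension applies.
The deadline is November 30, 2017; from November 30, 2017 to January 7, 2018 is 38 days.

38 days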